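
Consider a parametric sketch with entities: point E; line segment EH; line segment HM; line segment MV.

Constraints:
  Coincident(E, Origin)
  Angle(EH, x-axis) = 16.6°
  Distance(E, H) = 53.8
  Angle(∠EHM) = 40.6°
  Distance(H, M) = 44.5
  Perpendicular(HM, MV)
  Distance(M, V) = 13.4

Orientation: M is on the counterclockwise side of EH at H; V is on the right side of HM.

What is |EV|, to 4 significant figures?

48.55

E is at the origin; EH runs at 16.6° with length 53.8, so H = 53.8·(cos 16.6°, sin 16.6°) = (51.56, 15.37). ∠EHM = 40.6°, so HM runs at 16.6° + (180° − 40.6°) = 156.0° from the x-axis; with |HM| = 44.5, M = H + 44.5·(cos 156.0°, sin 156.0°) = (10.90, 33.47). HM ⟂ MV; with |MV| = 13.4 on the right of HM, V = M + 13.4·(0.4067, 0.9135) = (16.36, 45.71). Then |EV| = |V − E| = 48.55.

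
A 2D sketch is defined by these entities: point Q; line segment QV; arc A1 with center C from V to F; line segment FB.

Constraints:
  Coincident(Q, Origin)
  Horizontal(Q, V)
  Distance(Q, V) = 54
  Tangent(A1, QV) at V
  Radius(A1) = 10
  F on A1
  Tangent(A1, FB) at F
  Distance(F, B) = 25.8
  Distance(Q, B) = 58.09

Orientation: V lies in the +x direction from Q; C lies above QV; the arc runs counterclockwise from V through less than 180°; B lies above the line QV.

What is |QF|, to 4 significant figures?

63.86

Q is at the origin; Q and V share the same y with |QV| = 54.0 and V on the +x side, so V = (54.00, 0.000). Since A1 is tangent to QV there, CV ⟂ QV, so C = V + (0, 10) = (54.00, 10.00). Since CF ⟂ FB (tangency), |CB| = √(10.0² + 25.8²) = 27.67 regardless of where F sits on A1. So B lies on both circle(Q, 58.09) and circle(C, 27.67); the above-QV intersection is B = (45.36, 36.29). F is the foot of the tangent from B: F = (61.73, 16.34).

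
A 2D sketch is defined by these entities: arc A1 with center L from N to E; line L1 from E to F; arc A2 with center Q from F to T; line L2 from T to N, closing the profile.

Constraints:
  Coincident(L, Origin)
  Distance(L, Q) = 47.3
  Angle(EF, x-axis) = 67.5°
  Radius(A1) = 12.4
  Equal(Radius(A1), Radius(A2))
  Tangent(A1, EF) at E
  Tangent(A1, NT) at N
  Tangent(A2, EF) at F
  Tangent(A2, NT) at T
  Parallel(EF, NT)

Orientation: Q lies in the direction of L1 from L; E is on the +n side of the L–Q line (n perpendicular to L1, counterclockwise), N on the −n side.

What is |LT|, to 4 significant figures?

48.90

The slot axis is L1's direction at 67.5°, so u = (cos 67.5°, sin 67.5°) = (0.3827, 0.9239) and n = (−sin 67.5°, cos 67.5°) = (-0.9239, 0.3827). L is at the origin and Q lies 47.3 along u from L, so Q = 47.3·u = (18.10, 43.70). Tangency of A1 to both parallel lines with radius 12.4 puts E and N at L ± 12.4·n: E = (-11.46, 4.745), N = (11.46, -4.745). Equal radii place F and T the same way about Q: F = Q + 12.4·n = (6.645, 48.44), T = Q − 12.4·n = (29.56, 38.95). Then |LT| = |T − L| = 48.90.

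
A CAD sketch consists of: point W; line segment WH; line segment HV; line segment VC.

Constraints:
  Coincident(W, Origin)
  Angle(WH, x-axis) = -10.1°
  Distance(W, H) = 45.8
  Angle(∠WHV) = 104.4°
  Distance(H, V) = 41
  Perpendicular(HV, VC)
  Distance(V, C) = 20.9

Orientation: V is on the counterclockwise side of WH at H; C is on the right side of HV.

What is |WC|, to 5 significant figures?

83.688

W is at the origin; WH runs at -10.1° with length 45.8, so H = 45.8·(cos -10.1°, sin -10.1°) = (45.090, -8.0318). ∠WHV = 104.4°, so HV runs at -10.1° + (180° − 104.4°) = 65.500° from the x-axis; with |HV| = 41.0, V = H + 41.0·(cos 65.500°, sin 65.500°) = (62.093, 29.277). HV ⟂ VC; with |VC| = 20.9 on the right of HV, C = V + 20.9·(0.90996, -0.41469) = (81.111, 20.610). Then |WC| = |C − W| = 83.688.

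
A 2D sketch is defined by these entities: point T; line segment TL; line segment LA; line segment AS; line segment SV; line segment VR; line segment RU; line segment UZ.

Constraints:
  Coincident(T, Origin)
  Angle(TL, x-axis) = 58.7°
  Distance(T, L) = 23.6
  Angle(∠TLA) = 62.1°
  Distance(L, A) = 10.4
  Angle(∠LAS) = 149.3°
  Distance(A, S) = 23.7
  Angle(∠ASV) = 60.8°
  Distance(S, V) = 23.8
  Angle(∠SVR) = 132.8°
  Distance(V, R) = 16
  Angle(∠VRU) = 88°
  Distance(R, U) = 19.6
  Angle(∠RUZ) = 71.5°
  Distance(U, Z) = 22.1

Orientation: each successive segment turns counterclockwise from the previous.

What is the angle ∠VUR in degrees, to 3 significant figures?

40.0°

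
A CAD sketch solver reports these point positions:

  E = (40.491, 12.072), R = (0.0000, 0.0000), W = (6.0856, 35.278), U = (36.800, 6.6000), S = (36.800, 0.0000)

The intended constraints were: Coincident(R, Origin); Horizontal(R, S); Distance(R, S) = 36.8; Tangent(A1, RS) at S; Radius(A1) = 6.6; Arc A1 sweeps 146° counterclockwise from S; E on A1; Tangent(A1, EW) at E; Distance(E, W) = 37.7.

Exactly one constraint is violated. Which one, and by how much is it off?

Distance(E, W) = 37.7 — off by 3.80.

R = (0.00, 0.00) ✓; R.y = 0.00, S.y = 0.00 ✓; |RS| = 36.80 ✓; ∠(US, SR) = 90.00° ✓; |US| = 6.600 ✓; bearing(U→E) − bearing(U→S) = 146.0° ✓; |UE| = 6.600 ✓; ∠(UE, EW) = 90.00° ✓; |EW| = 41.50 ✗.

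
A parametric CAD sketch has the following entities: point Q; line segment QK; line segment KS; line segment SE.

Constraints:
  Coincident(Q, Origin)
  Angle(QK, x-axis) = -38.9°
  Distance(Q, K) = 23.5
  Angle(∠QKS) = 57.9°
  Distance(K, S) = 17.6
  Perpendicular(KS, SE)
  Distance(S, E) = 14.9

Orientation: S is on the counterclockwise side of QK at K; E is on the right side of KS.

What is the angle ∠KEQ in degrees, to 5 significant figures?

41.394°

Q is at the origin; QK runs at -38.9° with length 23.5, so K = 23.5·(cos -38.9°, sin -38.9°) = (18.289, -14.757). ∠QKS = 57.9°, so KS runs at -38.9° + (180° − 57.9°) = 83.200° from the x-axis; with |KS| = 17.6, S = K + 17.6·(cos 83.200°, sin 83.200°) = (20.373, 2.7191). KS ⟂ SE; with |SE| = 14.9 on the right of KS, E = S + 14.9·(0.99297, -0.11840) = (35.168, 0.95484). Then cos ∠KEQ = EK·EQ / (|EK||EQ|), giving 41.394°.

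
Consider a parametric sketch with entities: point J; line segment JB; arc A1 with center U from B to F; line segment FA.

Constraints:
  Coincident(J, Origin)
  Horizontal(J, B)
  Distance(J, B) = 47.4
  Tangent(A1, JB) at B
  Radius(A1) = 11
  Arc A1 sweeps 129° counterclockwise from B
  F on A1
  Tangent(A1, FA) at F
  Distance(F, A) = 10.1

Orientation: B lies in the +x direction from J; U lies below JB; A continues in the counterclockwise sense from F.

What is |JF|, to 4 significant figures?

42.79

J is at the origin; JB is horizontal with |JB| = 47.4 and B on the +x side, so B = (47.40, 0.000). The tangent condition forces UB to be normal to JB, so U = B + (0, -11) = (47.40, -11.00). On A1, B sits at bearing 90° from U; a 129° counterclockwise sweep puts F at bearing 219°, so F = U + 11.0·(cos 219°, sin 219°) = (38.85, -17.92). Then |JF| = |F − J| = 42.79.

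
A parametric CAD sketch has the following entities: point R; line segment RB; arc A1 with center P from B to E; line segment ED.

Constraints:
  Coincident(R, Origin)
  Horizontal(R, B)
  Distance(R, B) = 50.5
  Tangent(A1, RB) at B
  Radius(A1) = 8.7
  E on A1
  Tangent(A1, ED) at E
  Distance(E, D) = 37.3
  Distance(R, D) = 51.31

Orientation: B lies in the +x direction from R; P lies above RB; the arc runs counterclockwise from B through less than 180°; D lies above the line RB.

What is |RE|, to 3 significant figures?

58.6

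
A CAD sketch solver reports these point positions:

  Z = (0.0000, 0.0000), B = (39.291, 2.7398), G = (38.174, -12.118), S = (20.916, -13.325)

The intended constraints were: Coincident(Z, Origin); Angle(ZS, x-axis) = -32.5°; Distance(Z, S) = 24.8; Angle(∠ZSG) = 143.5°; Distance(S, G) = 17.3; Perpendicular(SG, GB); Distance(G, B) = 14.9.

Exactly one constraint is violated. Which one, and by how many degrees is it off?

Perpendicular(SG, GB) — off by 8.30°.

Z = (0.00, 0.00) ✓; ZS at -32.50° ✓; |ZS| = 24.80 ✓; ∠ZSG = 143.5° ✓; |SG| = 17.30 ✓; ∠(SG, GB) = 81.70° ✗; |GB| = 14.90 ✓.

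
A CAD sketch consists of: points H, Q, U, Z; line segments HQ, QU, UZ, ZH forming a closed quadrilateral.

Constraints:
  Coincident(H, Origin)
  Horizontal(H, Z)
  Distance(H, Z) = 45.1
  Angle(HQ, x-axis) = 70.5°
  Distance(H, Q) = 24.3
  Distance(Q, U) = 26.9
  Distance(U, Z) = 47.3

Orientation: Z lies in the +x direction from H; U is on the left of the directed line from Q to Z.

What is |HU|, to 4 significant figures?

50.30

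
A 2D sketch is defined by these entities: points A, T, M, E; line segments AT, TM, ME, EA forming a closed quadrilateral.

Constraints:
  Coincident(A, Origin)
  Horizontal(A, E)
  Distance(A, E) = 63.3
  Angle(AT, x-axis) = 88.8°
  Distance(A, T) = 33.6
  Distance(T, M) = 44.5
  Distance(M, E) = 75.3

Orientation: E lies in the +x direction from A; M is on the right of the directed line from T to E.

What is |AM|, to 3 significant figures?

14.7

A is at the origin; AE is horizontal with |AE| = 63.3 and E in +x, so E = (63.3, 0). AT runs at 88.8° with |AT| = 33.6, so T = (0.704, 33.6). M is determined by |TM| = 44.5 and |ME| = 75.3 together: it lies at the intersection of circle(T, 44.5) and circle(E, 75.3). With |TE| = 71.0, the foot of the radical line on TE is 9.55 from T and the perpendicular offset is √(44.5² − 9.55²) = 43.5. Taking the right-of-TE solution: M = (-11.4, -9.22).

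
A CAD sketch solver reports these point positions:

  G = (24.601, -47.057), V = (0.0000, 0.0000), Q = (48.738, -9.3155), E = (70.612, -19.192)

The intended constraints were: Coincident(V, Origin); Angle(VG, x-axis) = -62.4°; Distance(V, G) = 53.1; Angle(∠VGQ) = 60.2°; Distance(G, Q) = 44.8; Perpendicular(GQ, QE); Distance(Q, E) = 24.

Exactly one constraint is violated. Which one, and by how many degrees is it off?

Perpendicular(GQ, QE) — off by 8.30°.

V = (0.00, 0.00) ✓; VG at -62.40° ✓; |VG| = 53.10 ✓; ∠VGQ = 60.20° ✓; |GQ| = 44.80 ✓; ∠(GQ, QE) = 81.70° ✗; |QE| = 24.00 ✓.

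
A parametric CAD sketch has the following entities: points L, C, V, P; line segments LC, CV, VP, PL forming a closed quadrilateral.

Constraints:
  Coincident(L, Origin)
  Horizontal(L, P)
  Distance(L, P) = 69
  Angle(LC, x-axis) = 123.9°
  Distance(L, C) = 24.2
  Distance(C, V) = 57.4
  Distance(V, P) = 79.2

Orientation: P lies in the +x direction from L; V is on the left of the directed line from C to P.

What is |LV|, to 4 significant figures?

68.40

L is at the origin; L and P share the same y with |LP| = 69.0 and P in +x, so P = (69.0, 0). LC runs at 123.9° with |LC| = 24.2, so C = (-13.50, 20.09). V is determined by |CV| = 57.4 and |VP| = 79.2 together: it lies at the intersection of circle(C, 57.4) and circle(P, 79.2). With |CP| = 84.91, the foot of the radical line on CP is 24.92 from C and the perpendicular offset is √(57.4² − 24.92²) = 51.71. Taking the left-of-CP solution: V = (22.95, 64.43).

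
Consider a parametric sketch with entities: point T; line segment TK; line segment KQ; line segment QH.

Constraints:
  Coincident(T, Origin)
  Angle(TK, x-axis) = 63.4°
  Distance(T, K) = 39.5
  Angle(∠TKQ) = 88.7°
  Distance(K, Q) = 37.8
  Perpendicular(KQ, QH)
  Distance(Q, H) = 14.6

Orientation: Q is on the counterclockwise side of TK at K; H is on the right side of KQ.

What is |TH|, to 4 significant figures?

65.48

T is at the origin; TK runs at 63.4° with length 39.5, so K = 39.5·(cos 63.4°, sin 63.4°) = (17.69, 35.32). ∠TKQ = 88.7°, so KQ runs at 63.4° + (180° − 88.7°) = 154.7° from the x-axis; with |KQ| = 37.8, Q = K + 37.8·(cos 154.7°, sin 154.7°) = (-16.49, 51.47). The perpendicularity gives QH at right angles to KQ; with |QH| = 14.6 on the right of KQ, H = Q + 14.6·(0.4274, 0.9041) = (-10.25, 64.67). Then |TH| = |H − T| = 65.48.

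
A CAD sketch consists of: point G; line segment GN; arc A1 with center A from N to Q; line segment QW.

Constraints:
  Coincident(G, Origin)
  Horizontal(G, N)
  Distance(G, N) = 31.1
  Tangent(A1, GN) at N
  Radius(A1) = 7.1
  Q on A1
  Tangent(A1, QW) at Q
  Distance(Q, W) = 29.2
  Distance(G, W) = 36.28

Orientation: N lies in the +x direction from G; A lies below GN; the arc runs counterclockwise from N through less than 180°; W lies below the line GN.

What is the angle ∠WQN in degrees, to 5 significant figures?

143.79°

G is at the origin; G and N share the same y with |GN| = 31.1 and N on the +x side, so N = (31.100, 0.0000). A1 meets GN tangentially, so AN is at right angles to GN, so A = N + (0, -7.1) = (31.100, -7.1000). Since AQ ⟂ QW (tangency), |AW| = √(7.1² + 29.2²) = 30.051 regardless of where Q sits on A1. So W lies on both circle(G, 36.28) and circle(A, 30.051); the below-GN intersection is W = (15.517, -32.794). Q is the foot of the tangent from W: Q = (24.331, -4.9567).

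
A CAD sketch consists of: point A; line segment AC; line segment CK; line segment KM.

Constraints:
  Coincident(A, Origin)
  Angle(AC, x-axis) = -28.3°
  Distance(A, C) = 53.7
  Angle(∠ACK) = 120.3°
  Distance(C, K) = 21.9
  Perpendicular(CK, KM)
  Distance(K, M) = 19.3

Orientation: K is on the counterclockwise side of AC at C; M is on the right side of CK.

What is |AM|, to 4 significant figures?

81.93

∠ACK = 120.3°, so CK runs at -28.3° + (180° − 120.3°) = 31.40° from the x-axis; with |CK| = 21.9, K = C + 21.9·(cos 31.40°, sin 31.40°) = (65.97, -14.05). CK is perpendicular to KM; with |KM| = 19.3 on the right of CK, M = K + 19.3·(0.5210, -0.8536) = (76.03, -30.52). Then |AM| = |M − A| = 81.93.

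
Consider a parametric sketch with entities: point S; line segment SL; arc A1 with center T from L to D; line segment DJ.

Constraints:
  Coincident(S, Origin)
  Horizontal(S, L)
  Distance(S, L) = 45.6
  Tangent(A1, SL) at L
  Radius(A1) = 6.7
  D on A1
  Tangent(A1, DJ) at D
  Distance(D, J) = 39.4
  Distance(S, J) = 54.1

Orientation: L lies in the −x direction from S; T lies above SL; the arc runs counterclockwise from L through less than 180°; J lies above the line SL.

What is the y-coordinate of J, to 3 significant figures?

44.1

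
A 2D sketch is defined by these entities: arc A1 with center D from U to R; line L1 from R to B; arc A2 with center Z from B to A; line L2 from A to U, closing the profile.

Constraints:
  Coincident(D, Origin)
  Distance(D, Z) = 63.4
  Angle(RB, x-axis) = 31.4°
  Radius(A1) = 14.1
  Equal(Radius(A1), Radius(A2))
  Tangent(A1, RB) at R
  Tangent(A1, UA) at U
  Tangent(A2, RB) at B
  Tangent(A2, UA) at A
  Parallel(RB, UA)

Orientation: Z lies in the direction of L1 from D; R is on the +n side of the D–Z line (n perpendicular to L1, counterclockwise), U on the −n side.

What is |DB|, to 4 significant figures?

64.95

Tangency of A1 to both parallel lines with radius 14.1 puts R and U at D ± 14.1·n: R = (-7.346, 12.04), U = (7.346, -12.04). Equal radii place B and A the same way about Z: B = Z + 14.1·n = (46.77, 45.07), A = Z − 14.1·n = (61.46, 21.00). Then |DB| = |B − D| = 64.95.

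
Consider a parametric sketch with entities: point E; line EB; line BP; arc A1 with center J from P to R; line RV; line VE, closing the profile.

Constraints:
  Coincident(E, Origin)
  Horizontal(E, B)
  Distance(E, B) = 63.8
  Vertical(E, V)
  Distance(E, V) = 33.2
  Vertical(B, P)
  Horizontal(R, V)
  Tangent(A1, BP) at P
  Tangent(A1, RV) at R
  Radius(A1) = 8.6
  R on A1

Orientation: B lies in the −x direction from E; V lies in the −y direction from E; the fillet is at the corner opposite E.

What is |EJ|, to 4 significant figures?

60.43

E is at the origin; E and B share the same y with |EB| = 63.8 and B on the −x side, so B = (-63.80, 0.000). EV is vertical with |EV| = 33.2 and V on the −y side, so V = (0.000, -33.20). The virtual corner opposite E is at (-63.80, -33.20). The tangent condition forces JP to be normal to BP and since A1 is tangent to RV there, JR ⟂ RV, with radius 8.6, so the center J sits 8.6 in from both sides at J = (-55.20, -24.60). Then |EJ| = |J − E| = 60.43.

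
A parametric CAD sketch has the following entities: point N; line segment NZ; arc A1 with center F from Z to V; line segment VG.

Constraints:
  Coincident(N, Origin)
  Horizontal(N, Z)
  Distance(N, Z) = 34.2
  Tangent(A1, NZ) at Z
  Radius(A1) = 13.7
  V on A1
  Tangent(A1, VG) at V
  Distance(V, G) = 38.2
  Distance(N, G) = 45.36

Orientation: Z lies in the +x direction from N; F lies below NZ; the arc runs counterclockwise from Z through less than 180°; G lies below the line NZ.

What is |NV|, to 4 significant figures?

23.15

Checks: |FV| = 13.70 ✓; ∠(FV, VG) = 90.00° ✓; |VG| = 38.20 ✓; |NG| = 45.36 ✓.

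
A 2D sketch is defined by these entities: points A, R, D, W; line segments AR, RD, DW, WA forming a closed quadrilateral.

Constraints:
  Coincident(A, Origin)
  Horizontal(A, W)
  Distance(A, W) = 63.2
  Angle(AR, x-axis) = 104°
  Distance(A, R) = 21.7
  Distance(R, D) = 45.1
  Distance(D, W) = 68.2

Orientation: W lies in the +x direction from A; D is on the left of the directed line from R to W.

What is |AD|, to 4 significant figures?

60.47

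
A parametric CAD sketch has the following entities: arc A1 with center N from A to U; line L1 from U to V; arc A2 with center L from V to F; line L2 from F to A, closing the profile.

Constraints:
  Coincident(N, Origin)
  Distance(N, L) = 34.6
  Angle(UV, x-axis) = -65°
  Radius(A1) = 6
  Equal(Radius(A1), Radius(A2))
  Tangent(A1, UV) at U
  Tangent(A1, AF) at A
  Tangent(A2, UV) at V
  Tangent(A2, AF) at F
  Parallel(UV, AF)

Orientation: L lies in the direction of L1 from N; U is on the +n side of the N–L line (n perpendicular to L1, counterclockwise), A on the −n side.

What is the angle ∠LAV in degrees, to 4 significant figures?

9.290°

The slot axis is L1's direction at -65.0°, so u = (cos -65.0°, sin -65.0°) = (0.4226, -0.9063) and n = (−sin -65.0°, cos -65.0°) = (0.9063, 0.4226). N is at the origin and L lies 34.6 along u from N, so L = 34.6·u = (14.62, -31.36). Tangency of A1 to both parallel lines with radius 6.0 puts U and A at N ± 6.0·n: U = (5.438, 2.536), A = (-5.438, -2.536). Equal radii place V and F the same way about L: V = L + 6.0·n = (20.06, -28.82), F = L − 6.0·n = (9.185, -33.89). Then cos ∠LAV = AL·AV / (|AL||AV|), giving 9.290°.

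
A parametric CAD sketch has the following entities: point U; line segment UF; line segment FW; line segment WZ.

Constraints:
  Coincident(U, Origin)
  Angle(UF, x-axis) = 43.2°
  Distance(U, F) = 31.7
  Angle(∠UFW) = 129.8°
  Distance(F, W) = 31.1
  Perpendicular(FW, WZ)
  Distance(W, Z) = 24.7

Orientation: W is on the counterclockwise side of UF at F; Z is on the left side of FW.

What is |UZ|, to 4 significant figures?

51.39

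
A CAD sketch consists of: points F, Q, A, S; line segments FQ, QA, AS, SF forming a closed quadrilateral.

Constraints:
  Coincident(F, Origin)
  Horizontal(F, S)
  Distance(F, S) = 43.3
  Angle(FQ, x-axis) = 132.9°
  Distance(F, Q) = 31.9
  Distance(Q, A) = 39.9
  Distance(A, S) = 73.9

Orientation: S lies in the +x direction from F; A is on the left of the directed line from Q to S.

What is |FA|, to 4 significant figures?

58.24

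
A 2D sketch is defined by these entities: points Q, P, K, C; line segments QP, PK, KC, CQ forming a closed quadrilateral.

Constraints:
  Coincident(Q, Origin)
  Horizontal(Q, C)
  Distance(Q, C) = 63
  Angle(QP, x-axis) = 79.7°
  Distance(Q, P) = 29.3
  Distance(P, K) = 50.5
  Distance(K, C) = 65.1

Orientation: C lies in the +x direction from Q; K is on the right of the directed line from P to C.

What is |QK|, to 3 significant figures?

21.6

Checks: |PK| = 50.50 ✓; |KC| = 65.10 ✓.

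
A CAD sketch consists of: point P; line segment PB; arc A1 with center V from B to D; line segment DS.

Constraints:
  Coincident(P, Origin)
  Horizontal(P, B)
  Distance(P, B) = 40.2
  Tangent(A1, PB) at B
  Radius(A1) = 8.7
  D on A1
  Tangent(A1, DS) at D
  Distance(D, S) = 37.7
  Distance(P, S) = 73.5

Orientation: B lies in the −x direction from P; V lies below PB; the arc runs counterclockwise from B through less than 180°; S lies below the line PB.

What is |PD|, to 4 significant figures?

48.79

Checks: |PB| = 40.20 ✓; |VD| = 8.700 ✓; ∠(VD, DS) = 90.00° ✓; |DS| = 37.70 ✓; |PS| = 73.50 ✓.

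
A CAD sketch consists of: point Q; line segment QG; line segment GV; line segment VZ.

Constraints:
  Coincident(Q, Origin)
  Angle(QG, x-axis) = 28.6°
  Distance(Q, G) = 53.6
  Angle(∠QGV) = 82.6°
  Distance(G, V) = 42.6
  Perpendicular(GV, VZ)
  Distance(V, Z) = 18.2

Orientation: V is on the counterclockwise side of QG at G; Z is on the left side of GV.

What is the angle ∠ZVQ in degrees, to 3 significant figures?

33.9°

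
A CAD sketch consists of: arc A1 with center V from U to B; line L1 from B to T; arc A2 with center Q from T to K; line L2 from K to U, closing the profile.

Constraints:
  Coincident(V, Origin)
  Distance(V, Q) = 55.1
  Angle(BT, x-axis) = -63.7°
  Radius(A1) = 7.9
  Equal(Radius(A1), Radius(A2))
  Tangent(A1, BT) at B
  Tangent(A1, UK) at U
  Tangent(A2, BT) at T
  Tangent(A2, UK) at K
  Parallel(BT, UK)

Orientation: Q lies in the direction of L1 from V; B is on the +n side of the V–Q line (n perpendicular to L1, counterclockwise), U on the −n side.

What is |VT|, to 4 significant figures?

55.66

The slot axis is L1's direction at -63.7°, so u = (cos -63.7°, sin -63.7°) = (0.4431, -0.8965) and n = (−sin -63.7°, cos -63.7°) = (0.8965, 0.4431). V is at the origin and Q lies 55.1 along u from V, so Q = 55.1·u = (24.41, -49.40). Tangency of A1 to both parallel lines with radius 7.9 puts B and U at V ± 7.9·n: B = (7.082, 3.500), U = (-7.082, -3.500). Equal radii place T and K the same way about Q: T = Q + 7.9·n = (31.50, -45.90), K = Q − 7.9·n = (17.33, -52.90). Then |VT| = |T − V| = 55.66.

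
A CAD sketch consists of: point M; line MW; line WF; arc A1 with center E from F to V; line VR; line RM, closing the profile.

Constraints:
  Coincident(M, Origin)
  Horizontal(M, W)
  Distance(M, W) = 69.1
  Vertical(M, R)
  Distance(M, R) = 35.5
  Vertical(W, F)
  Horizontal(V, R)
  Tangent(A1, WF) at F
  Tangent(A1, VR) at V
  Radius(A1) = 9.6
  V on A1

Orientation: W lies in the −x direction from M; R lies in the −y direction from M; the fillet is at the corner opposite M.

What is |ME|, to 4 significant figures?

64.89

M and R share the same x with |MR| = 35.5 and R on the −y side, so R = (0.000, -35.50). The virtual corner opposite M is at (-69.10, -35.50). Tangency of A1 to WF means the radius EF is perpendicular to WF and since A1 is tangent to VR there, EV ⟂ VR, with radius 9.6, so the center E sits 9.6 in from both sides at E = (-59.50, -25.90). Then |ME| = |E − M| = 64.89.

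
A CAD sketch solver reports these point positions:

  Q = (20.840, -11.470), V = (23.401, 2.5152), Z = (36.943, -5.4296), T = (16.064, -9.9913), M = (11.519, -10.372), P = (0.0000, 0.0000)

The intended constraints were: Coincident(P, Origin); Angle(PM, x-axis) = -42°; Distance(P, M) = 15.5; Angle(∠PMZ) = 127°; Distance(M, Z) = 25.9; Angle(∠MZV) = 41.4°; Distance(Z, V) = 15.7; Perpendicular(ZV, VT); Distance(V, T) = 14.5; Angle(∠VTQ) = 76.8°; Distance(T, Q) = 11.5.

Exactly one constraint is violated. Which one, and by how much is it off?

Distance(T, Q) = 11.5 — off by 6.50.

P = (0.00, 0.00) ✓; PM at -42.00° ✓; |PM| = 15.50 ✓; ∠PMZ = 127.0° ✓; |MZ| = 25.90 ✓; ∠MZV = 41.40° ✓; |ZV| = 15.70 ✓; ∠(ZV, VT) = 90.00° ✓; |VT| = 14.50 ✓; ∠VTQ = 76.80° ✓; |TQ| = 5.000 ✗.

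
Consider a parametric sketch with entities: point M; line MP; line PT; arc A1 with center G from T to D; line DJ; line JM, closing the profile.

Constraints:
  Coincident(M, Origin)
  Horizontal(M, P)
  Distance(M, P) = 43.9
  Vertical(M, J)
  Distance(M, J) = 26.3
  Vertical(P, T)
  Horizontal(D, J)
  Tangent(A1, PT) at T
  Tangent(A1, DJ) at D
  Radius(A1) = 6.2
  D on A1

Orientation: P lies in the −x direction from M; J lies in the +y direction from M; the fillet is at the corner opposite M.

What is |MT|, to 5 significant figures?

48.283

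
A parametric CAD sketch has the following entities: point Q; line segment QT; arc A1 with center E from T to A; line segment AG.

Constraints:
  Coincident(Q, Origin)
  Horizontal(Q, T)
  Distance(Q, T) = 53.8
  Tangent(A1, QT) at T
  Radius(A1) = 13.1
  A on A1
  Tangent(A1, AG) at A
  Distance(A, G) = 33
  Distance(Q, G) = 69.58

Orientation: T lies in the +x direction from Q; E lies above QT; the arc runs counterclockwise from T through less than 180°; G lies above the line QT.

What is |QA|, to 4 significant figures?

68.15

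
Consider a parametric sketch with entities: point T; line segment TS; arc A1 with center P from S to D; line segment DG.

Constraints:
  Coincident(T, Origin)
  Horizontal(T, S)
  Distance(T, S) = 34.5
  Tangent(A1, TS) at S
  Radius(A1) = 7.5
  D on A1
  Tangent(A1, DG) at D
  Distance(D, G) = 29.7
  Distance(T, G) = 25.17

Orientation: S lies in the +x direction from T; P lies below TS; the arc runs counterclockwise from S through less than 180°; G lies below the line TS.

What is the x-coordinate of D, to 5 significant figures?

29.097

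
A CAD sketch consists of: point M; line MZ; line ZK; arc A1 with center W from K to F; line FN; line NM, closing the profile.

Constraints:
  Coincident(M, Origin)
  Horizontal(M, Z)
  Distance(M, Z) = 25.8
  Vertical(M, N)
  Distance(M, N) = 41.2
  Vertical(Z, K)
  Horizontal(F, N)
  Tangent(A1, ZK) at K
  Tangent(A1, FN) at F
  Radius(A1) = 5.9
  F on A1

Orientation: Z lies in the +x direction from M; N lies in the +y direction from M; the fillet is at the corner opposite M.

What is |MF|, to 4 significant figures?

45.75

The virtual corner opposite M is at (25.80, 41.20). The tangent condition forces WK to be normal to ZK and A1 meets FN tangentially, so WF is at right angles to FN, with radius 5.9, so the center W sits 5.9 in from both sides at W = (19.90, 35.30). That places the tangent points at K = (25.80, 35.30) on ZK and F = (19.90, 41.20) on FN. Then |MF| = |F − M| = 45.75.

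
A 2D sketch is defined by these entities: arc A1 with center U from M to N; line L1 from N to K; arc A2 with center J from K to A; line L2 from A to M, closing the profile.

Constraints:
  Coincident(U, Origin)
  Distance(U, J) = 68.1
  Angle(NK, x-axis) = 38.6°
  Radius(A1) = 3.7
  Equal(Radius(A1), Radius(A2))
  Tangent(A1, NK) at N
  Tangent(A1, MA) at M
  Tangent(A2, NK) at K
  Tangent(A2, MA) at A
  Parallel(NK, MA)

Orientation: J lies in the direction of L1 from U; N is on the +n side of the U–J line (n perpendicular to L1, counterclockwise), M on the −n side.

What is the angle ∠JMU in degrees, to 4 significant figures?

86.89°

U is at the origin and J lies 68.1 along u from U, so J = 68.1·u = (53.22, 42.49). Tangency of A1 to both parallel lines with radius 3.7 puts N and M at U ± 3.7·n: N = (-2.308, 2.892), M = (2.308, -2.892). Then cos ∠JMU = MJ·MU / (|MJ||MU|), giving 86.89°.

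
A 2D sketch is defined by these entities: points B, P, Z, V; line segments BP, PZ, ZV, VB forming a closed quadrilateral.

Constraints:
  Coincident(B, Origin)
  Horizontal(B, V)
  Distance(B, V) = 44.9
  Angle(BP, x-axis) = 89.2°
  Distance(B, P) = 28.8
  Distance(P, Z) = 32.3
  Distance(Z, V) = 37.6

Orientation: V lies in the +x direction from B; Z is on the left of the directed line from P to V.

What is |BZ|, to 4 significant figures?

47.69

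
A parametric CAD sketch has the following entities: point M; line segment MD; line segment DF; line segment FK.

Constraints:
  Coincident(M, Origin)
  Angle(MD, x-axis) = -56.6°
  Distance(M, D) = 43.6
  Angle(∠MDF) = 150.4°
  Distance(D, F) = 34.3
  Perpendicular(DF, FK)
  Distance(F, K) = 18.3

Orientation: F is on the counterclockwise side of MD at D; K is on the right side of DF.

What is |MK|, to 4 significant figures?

82.47

M is at the origin; MD runs at -56.6° with length 43.6, so D = 43.6·(cos -56.6°, sin -56.6°) = (24.00, -36.40). ∠MDF = 150.4°, so DF runs at -56.6° + (180° − 150.4°) = -27.00° from the x-axis; with |DF| = 34.3, F = D + 34.3·(cos -27.00°, sin -27.00°) = (54.56, -51.97). DF ⟂ FK; with |FK| = 18.3 on the right of DF, K = F + 18.3·(-0.4540, -0.8910) = (46.25, -68.28). Then |MK| = |K − M| = 82.47.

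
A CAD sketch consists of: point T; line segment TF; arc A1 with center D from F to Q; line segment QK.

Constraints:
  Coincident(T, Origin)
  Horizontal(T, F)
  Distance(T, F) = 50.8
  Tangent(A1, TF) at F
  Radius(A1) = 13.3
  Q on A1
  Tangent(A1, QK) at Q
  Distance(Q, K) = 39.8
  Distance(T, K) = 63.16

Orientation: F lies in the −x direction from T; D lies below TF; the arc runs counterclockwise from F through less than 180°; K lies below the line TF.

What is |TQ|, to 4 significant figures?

64.78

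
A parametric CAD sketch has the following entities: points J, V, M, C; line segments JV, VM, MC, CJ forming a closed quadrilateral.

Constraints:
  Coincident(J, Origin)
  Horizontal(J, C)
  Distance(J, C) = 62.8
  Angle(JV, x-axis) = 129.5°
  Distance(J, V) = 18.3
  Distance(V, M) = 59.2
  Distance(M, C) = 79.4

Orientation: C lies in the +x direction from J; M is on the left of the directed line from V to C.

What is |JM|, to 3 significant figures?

67.8

Checks: |VM| = 59.20 ✓; |MC| = 79.40 ✓.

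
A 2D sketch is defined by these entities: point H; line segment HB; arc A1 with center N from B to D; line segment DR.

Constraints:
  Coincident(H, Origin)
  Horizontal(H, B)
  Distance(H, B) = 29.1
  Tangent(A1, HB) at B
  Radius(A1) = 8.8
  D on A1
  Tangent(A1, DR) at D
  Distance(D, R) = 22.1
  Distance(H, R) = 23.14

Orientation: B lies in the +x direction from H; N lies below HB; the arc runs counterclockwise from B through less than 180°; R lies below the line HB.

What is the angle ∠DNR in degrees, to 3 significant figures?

68.3°

H is at the origin; HB is horizontal with |HB| = 29.1 and B on the +x side, so B = (29.1, 0.00). A1 meets HB tangentially, so NB is at right angles to HB, so N = B + (0, -8.8) = (29.1, -8.80). Since ND ⟂ DR (tangency), |NR| = √(8.8² + 22.1²) = 23.8 regardless of where D sits on A1. So R lies on both circle(H, 23.14) and circle(N, 23.8); the below-HB intersection is R = (8.90, -21.4). D is the foot of the tangent from R: D = (22.0, -3.58).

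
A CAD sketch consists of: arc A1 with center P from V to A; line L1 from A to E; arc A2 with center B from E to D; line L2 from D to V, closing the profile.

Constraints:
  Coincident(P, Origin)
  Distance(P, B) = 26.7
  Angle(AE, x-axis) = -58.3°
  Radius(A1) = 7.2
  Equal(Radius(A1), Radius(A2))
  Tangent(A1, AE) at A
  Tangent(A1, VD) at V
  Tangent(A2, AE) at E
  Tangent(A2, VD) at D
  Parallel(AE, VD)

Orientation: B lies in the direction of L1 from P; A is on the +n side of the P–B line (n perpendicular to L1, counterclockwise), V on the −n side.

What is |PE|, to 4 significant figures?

27.65

The slot axis is L1's direction at -58.3°, so u = (cos -58.3°, sin -58.3°) = (0.5255, -0.8508) and n = (−sin -58.3°, cos -58.3°) = (0.8508, 0.5255). P is at the origin and B lies 26.7 along u from P, so B = 26.7·u = (14.03, -22.72). Tangency of A1 to both parallel lines with radius 7.2 puts A and V at P ± 7.2·n: A = (6.126, 3.783), V = (-6.126, -3.783). Equal radii place E and D the same way about B: E = B + 7.2·n = (20.16, -18.93), D = B − 7.2·n = (7.904, -26.50). Then |PE| = |E − P| = 27.65.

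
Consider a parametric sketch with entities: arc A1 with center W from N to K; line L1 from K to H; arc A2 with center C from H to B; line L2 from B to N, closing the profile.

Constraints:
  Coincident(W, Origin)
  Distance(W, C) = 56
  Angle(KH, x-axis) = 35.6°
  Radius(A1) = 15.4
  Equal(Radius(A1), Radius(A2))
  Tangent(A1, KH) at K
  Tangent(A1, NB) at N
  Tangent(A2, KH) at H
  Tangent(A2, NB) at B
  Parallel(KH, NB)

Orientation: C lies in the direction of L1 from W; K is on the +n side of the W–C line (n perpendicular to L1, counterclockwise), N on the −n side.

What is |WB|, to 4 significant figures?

58.08

The slot axis is L1's direction at 35.6°, so u = (cos 35.6°, sin 35.6°) = (0.8131, 0.5821) and n = (−sin 35.6°, cos 35.6°) = (-0.5821, 0.8131). W is at the origin and C lies 56.0 along u from W, so C = 56.0·u = (45.53, 32.60). Tangency of A1 to both parallel lines with radius 15.4 puts K and N at W ± 15.4·n: K = (-8.965, 12.52), N = (8.965, -12.52). Equal radii place H and B the same way about C: H = C + 15.4·n = (36.57, 45.12), B = C − 15.4·n = (54.50, 20.08). Then |WB| = |B − W| = 58.08.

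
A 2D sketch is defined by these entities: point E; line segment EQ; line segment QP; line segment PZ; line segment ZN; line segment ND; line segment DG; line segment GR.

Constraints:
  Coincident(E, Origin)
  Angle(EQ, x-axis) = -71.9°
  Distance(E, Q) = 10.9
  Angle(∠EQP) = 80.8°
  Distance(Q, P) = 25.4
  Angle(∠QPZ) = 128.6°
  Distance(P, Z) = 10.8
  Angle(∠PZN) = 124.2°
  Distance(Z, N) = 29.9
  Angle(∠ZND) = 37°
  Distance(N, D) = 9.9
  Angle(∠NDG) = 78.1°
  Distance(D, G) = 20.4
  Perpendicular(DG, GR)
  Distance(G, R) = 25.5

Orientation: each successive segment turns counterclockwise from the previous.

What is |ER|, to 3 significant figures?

57.5

E is at the origin; EQ runs at -71.9° with length 10.9, so Q = (3.39, -10.4). ∠EQP = 80.8° gives QP at 27.3° from the x-axis; with |QP| = 25.4, P = (26.0, 1.29). ∠QPZ = 128.6° gives PZ at 78.7° from the x-axis; with |PZ| = 10.8, Z = (28.1, 11.9). ∠PZN = 124.2° gives ZN at 135° from the x-axis; with |ZN| = 29.9, N = (7.12, 33.2). ∠ZND = 37.0° gives ND at -82.5° from the x-axis; with |ND| = 9.9, D = (8.41, 23.4). ∠NDG = 78.1° gives DG at 19.4° from the x-axis; with |DG| = 20.4, G = (27.7, 30.2). The perpendicularity gives GR at right angles to DG, so GR runs at 109°; with |GR| = 25.5, R = (19.2, 54.2). Then |ER| = |R − E| = 57.5.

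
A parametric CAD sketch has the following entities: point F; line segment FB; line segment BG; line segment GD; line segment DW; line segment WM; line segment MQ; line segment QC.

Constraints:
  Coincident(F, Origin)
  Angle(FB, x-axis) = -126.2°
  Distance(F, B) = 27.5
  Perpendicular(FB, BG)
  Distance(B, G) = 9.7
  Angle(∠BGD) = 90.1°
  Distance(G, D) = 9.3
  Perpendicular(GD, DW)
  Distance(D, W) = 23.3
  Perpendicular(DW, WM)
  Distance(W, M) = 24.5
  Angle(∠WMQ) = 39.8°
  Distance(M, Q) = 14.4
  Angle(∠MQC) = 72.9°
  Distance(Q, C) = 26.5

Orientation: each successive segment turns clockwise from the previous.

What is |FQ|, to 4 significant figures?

31.92

DW ⟂ WM, so WM runs at -126.1°; with |WM| = 24.5, M = (-14.20, -42.47). ∠WMQ = 39.8° gives MQ at 93.70° from the x-axis; with |MQ| = 14.4, Q = (-15.13, -28.10). Then |FQ| = |Q − F| = 31.92.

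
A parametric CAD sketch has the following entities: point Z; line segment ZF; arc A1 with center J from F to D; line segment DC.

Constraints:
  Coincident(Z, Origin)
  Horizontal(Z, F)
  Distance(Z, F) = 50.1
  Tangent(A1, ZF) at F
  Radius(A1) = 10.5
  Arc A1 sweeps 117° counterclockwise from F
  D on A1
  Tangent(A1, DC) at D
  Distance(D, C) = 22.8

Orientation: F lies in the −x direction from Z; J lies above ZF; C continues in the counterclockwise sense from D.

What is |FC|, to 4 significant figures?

35.60

Z is at the origin; ZF is horizontal with |ZF| = 50.1 and F on the −x side, so F = (-50.10, 0.000). Tangency of A1 to ZF means the radius JF is perpendicular to ZF, so J = F + (0, 10.5) = (-50.10, 10.50). On A1, F sits at bearing -90° from J; a 117° counterclockwise sweep puts D at bearing 27°, so D = J + 10.5·(cos 27°, sin 27°) = (-40.74, 15.27). A1 meets DC tangentially, so JD is at right angles to DC, so DC runs along (−sin 27°, cos 27°); with |DC| = 22.8, C = (-51.10, 35.58). Then |FC| = |C − F| = 35.60.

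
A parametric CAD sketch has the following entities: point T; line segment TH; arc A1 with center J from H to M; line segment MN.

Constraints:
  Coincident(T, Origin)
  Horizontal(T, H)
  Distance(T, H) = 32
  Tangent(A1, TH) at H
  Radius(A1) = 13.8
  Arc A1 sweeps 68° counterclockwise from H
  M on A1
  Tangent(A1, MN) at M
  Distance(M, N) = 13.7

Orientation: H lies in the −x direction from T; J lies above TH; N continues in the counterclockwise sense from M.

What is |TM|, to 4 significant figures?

21.05

T is at the origin; T and H share the same y with |TH| = 32.0 and H on the −x side, so H = (-32.00, 0.000). Tangency of A1 to TH means the radius JH is perpendicular to TH, so J = H + (0, 13.8) = (-32.00, 13.80). On A1, H sits at bearing -90° from J; a 68° counterclockwise sweep puts M at bearing -22°, so M = J + 13.8·(cos -22°, sin -22°) = (-19.20, 8.630). Then |TM| = |M − T| = 21.05.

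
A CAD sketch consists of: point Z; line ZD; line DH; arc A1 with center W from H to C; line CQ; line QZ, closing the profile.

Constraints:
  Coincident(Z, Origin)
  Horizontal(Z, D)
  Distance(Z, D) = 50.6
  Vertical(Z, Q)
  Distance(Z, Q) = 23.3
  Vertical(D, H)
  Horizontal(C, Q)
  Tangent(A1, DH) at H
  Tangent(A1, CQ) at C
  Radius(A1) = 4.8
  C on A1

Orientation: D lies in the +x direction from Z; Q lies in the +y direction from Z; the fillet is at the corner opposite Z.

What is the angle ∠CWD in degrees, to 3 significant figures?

165°

The virtual corner opposite Z is at (50.6, 23.3). Since A1 is tangent to DH there, WH ⟂ DH and tangency of A1 to CQ means the radius WC is perpendicular to CQ, with radius 4.8, so the center W sits 4.8 in from both sides at W = (45.8, 18.5). That places the tangent points at H = (50.6, 18.5) on DH and C = (45.8, 23.3) on CQ. Then cos ∠CWD = WC·WD / (|WC||WD|), giving 165°.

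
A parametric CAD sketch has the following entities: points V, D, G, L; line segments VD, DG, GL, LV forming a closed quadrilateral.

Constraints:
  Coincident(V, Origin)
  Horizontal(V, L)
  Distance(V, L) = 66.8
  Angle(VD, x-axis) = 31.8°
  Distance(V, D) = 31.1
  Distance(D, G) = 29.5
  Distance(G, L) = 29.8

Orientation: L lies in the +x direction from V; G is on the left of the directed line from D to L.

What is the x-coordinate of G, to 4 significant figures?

53.99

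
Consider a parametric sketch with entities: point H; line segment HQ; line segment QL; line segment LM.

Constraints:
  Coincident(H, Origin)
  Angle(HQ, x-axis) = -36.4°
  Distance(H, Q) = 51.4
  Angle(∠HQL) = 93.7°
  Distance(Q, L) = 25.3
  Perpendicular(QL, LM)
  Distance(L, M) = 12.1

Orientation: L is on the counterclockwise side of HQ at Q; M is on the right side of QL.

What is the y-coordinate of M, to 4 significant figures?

-18.94

∠HQL = 93.7°, so QL runs at -36.4° + (180° − 93.7°) = 49.90° from the x-axis; with |QL| = 25.3, L = Q + 25.3·(cos 49.90°, sin 49.90°) = (57.67, -11.15). QL is perpendicular to LM; with |LM| = 12.1 on the right of QL, M = L + 12.1·(0.7649, -0.6441) = (66.92, -18.94). So M.y = -18.94.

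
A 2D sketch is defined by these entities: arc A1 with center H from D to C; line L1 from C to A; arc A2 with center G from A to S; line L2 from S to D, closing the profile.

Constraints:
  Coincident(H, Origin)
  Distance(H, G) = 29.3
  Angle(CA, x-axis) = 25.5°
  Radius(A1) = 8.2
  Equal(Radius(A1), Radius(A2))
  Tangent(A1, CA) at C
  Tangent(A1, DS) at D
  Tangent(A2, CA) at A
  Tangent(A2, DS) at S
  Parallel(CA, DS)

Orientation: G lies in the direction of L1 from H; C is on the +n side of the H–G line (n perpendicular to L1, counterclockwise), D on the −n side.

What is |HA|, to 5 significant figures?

30.426

Tangency of A1 to both parallel lines with radius 8.2 puts C and D at H ± 8.2·n: C = (-3.5302, 7.4012), D = (3.5302, -7.4012). Equal radii place A and S the same way about G: A = G + 8.2·n = (22.916, 20.015), S = G − 8.2·n = (29.976, 5.2128). Then |HA| = |A − H| = 30.426.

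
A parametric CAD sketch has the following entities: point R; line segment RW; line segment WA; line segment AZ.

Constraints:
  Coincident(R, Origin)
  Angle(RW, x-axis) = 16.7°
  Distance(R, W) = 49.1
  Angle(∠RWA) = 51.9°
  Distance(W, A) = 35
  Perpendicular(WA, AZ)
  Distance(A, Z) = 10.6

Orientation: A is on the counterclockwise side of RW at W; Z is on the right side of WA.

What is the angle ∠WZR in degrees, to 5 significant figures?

67.694°

R is at the origin; RW runs at 16.7° with length 49.1, so W = 49.1·(cos 16.7°, sin 16.7°) = (47.029, 14.109). ∠RWA = 51.9°, so WA runs at 16.7° + (180° − 51.9°) = 144.80° from the x-axis; with |WA| = 35.0, A = W + 35.0·(cos 144.80°, sin 144.80°) = (18.429, 34.285). WA ⟂ AZ; with |AZ| = 10.6 on the right of WA, Z = A + 10.6·(0.57643, 0.81714) = (24.539, 42.946). Then cos ∠WZR = ZW·ZR / (|ZW||ZR|), giving 67.694°.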